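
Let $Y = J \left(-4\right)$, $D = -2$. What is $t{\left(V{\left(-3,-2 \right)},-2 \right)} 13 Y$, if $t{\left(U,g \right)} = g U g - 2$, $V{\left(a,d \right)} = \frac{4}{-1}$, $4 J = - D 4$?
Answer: $1872$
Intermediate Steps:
$J = 2$ ($J = \frac{\left(-1\right) \left(-2\right) 4}{4} = \frac{2 \cdot 4}{4} = \frac{1}{4} \cdot 8 = 2$)
$V{\left(a,d \right)} = -4$ ($V{\left(a,d \right)} = 4 \left(-1\right) = -4$)
$t{\left(U,g \right)} = -2 + U g^{2}$ ($t{\left(U,g \right)} = U g g - 2 = U g^{2} - 2 = -2 + U g^{2}$)
$Y = -8$ ($Y = 2 \left(-4\right) = -8$)
$t{\left(V{\left(-3,-2 \right)},-2 \right)} 13 Y = \left(-2 - 4 \left(-2\right)^{2}\right) 13 \left(-8\right) = \left(-2 - 16\right) 13 \left(-8\right) = \left(-18\right) 13 \left(-8\right) = \left(-234\right) \left(-8\right) = 1872$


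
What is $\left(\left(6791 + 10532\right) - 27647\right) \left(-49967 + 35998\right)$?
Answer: $144215956$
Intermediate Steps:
$\left(\left(6791 + 10532\right) - 27647\right) \left(-49967 + 35998\right) = \left(17323 - 27647\right) \left(-13969\right) = \left(-10324\right) \left(-13969\right) = 144215956$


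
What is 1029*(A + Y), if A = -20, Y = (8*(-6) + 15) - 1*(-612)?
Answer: 575211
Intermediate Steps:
Y = 579 (Y = (-48 + 15) + 612 = -33 + 612 = 579)
1029*(A + Y) = 1029*(-20 + 579) = 1029*559 = 575211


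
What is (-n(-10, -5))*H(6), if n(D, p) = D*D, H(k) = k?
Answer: -600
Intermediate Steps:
n(D, p) = D²
(-n(-10, -5))*H(6) = -1*(-10)²*6 = -1*100*6 = -100*6 = -600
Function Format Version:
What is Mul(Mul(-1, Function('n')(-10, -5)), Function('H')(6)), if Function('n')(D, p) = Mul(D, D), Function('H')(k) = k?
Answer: -600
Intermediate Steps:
Function('n')(D, p) = Pow(D, 2)
Mul(Mul(-1, Function('n')(-10, -5)), Function('H')(6)) = Mul(Mul(-1, Pow(-10, 2)), 6) = Mul(Mul(-1, 100), 6) = Mul(-100, 6) = -600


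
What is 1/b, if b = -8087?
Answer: -1/8087 ≈ -0.00012366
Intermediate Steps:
1/b = 1/(-8087) = -1/8087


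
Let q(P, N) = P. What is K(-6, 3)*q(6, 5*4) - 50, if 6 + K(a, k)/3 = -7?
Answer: -284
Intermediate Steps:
K(a, k) = -39 (K(a, k) = -18 + 3*(-7) = -18 - 21 = -39)
K(-6, 3)*q(6, 5*4) - 50 = -39*6 - 50 = -234 - 50 = -284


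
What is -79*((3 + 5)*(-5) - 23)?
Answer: 4977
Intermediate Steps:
-79*((3 + 5)*(-5) - 23) = -79*(8*(-5) - 23) = -79*(-40 - 23) = -79*(-63) = 4977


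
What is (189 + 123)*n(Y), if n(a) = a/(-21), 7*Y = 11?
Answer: -1144/49 ≈ -23.347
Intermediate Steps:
Y = 11/7 (Y = (⅐)*11 = 11/7 ≈ 1.5714)
n(a) = -a/21 (n(a) = a*(-1/21) = -a/21)
(189 + 123)*n(Y) = (189 + 123)*(-1/21*11/7) = 312*(-11/147) = -1144/49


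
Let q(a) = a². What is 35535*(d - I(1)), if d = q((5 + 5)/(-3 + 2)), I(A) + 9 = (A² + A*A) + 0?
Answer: 3802245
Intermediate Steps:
I(A) = -9 + 2*A² (I(A) = -9 + ((A² + A*A) + 0) = -9 + ((A² + A²) + 0) = -9 + (2*A² + 0) = -9 + 2*A²)
d = 100 (d = ((5 + 5)/(-3 + 2))² = (10/(-1))² = (10*(-1))² = (-10)² = 100)
35535*(d - I(1)) = 35535*(100 - (-9 + 2*1²)) = 35535*(100 - (-9 + 2*1)) = 35535*(100 - (-9 + 2)) = 35535*(100 - 1*(-7)) = 35535*(100 + 7) = 35535*107 = 3802245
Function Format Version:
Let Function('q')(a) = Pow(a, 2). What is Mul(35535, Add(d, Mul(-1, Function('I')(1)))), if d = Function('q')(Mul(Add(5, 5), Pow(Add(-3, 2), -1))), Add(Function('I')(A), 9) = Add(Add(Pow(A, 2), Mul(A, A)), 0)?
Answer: 3802245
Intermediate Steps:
Function('I')(A) = Add(-9, Mul(2, Pow(A, 2))) (Function('I')(A) = Add(-9, Add(Add(Pow(A, 2), Mul(A, A)), 0)) = Add(-9, Add(Add(Pow(A, 2), Pow(A, 2)), 0)) = Add(-9, Add(Mul(2, Pow(A, 2)), 0)) = Add(-9, Mul(2, Pow(A, 2))))
d = 100 (d = Pow(Mul(Add(5, 5), Pow(Add(-3, 2), -1)), 2) = Pow(Mul(10, Pow(-1, -1)), 2) = Pow(Mul(10, -1), 2) = Pow(-10, 2) = 100)
Mul(35535, Add(d, Mul(-1, Function('I')(1)))) = Mul(35535, Add(100, Mul(-1, Add(-9, Mul(2, Pow(1, 2)))))) = Mul(35535, Add(100, Mul(-1, Add(-9, Mul(2, 1))))) = Mul(35535, Add(100, Mul(-1, Add(-9, 2)))) = Mul(35535, Add(100, Mul(-1, -7))) = Mul(35535, Add(100, 7)) = Mul(35535, 107) = 3802245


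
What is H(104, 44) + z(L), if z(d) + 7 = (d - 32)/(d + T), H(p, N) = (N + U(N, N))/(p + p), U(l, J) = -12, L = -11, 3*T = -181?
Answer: -17369/2782 ≈ -6.2433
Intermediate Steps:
T = -181/3 (T = (⅓)*(-181) = -181/3 ≈ -60.333)
H(p, N) = (-12 + N)/(2*p) (H(p, N) = (N - 12)/(p + p) = (-12 + N)/((2*p)) = (-12 + N)*(1/(2*p)) = (-12 + N)/(2*p))
z(d) = -7 + (-32 + d)/(-181/3 + d) (z(d) = -7 + (d - 32)/(d - 181/3) = -7 + (-32 + d)/(-181/3 + d))
H(104, 44) + z(L) = (½)*(-12 + 44)/104 + (1171 - 18*(-11))/(-181 + 3*(-11)) = (½)*(1/104)*32 + (1171 + 198)/(-181 - 33) = 2/13 + 1369/(-214) = 2/13 - 1/214*1369 = 2/13 - 1369/214 = -17369/2782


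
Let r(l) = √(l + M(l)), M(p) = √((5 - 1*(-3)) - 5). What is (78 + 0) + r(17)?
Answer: 78 + √(17 + √3) ≈ 82.328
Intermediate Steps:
M(p) = √3 (M(p) = √((5 + 3) - 5) = √(8 - 5) = √3)
r(l) = √(l + √3)
(78 + 0) + r(17) = (78 + 0) + √(17 + √3) = 78 + √(17 + √3)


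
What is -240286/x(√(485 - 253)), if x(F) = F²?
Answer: -120143/116 ≈ -1035.7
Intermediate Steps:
-240286/x(√(485 - 253)) = -240286/(485 - 253) = -240286/((√232)²) = -240286/((2*√58)²) = -240286/232 = -240286*1/232 = -120143/116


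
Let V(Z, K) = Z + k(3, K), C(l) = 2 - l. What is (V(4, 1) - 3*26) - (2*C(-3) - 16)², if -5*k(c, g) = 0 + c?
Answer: -553/5 ≈ -110.60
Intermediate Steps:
k(c, g) = -c/5 (k(c, g) = -(0 + c)/5 = -c/5)
V(Z, K) = -⅗ + Z (V(Z, K) = Z - ⅕*3 = Z - ⅗ = -⅗ + Z)
(V(4, 1) - 3*26) - (2*C(-3) - 16)² = ((-⅗ + 4) - 3*26) - (2*(2 - 1*(-3)) - 16)² = (17/5 - 78) - (2*(2 + 3) - 16)² = -373/5 - (2*5 - 16)² = -373/5 - (10 - 16)² = -373/5 - 1*(-6)² = -373/5 - 1*36 = -373/5 - 36 = -553/5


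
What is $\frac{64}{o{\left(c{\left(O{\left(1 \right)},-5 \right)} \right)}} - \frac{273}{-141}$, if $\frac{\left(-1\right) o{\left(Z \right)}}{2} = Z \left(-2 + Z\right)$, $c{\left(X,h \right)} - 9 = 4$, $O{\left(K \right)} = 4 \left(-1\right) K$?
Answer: $\frac{11509}{6721} \approx 1.7124$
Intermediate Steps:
$O{\left(K \right)} = - 4 K$
$c{\left(X,h \right)} = 13$ ($c{\left(X,h \right)} = 9 + 4 = 13$)
$o{\left(Z \right)} = - 2 Z \left(-2 + Z\right)$
$\frac{64}{o{\left(c{\left(O{\left(1 \right)},-5 \right)} \right)}} - \frac{273}{-141} = \frac{64}{2 \cdot 13 \left(2 - 13\right)} - \frac{273}{-141} = \frac{64}{2 \cdot 13 \left(2 - 13\right)} - - \frac{91}{47} = \frac{64}{2 \cdot 13 \left(-11\right)} + \frac{91}{47} = \frac{64}{-286} + \frac{91}{47} = 64 \left(- \frac{1}{286}\right) + \frac{91}{47} = - \frac{32}{143} + \frac{91}{47} = \frac{11509}{6721}$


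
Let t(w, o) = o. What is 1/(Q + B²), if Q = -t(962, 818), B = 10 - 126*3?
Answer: 1/134606 ≈ 7.4291e-6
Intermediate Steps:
B = -368 (B = 10 - 14*27 = 10 - 378 = -368)
Q = -818 (Q = -1*818 = -818)
1/(Q + B²) = 1/(-818 + (-368)²) = 1/(-818 + 135424) = 1/134606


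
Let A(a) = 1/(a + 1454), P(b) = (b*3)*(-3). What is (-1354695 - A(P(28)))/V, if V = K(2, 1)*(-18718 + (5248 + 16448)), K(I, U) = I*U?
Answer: -1628343391/7159112 ≈ -227.45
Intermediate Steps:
P(b) = -9*b (P(b) = (3*b)*(-3) = -9*b)
A(a) = 1/(1454 + a)
V = 5956 (V = (2*1)*(-18718 + (5248 + 16448)) = 2*(-18718 + 21696) = 2*2978 = 5956)
(-1354695 - A(P(28)))/V = (-1354695 - 1/(1454 - 9*28))/5956 = (-1354695 - 1/(1454 - 252))*(1/5956) = (-1354695 - 1/1202)*(1/5956) = -1628343391/1202*1/5956 = -1628343391/7159112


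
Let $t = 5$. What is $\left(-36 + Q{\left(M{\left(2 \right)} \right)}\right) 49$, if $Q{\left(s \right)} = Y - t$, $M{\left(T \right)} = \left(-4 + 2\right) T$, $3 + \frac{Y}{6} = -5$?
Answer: $-4361$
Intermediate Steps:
$Y = -48$ ($Y = -18 + 6 \left(-5\right) = -18 - 30 = -48$)
$M{\left(T \right)} = - 2 T$
$Q{\left(s \right)} = -53$ ($Q{\left(s \right)} = -48 - 5 = -53$)
$\left(-36 + Q{\left(M{\left(2 \right)} \right)}\right) 49 = \left(-36 - 53\right) 49 = \left(-89\right) 49 = -4361$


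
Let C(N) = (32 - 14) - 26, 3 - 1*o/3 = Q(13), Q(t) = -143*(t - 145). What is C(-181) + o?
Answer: -56627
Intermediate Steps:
Q(t) = 20735 - 143*t (Q(t) = -143*(-145 + t) = 20735 - 143*t)
o = -56619 (o = 9 - 3*(20735 - 143*13) = 9 - 3*(20735 - 1859) = 9 - 3*18876 = 9 - 56628 = -56619)
C(N) = -8 (C(N) = 18 - 26 = -8)
C(-181) + o = -8 - 56619 = -56627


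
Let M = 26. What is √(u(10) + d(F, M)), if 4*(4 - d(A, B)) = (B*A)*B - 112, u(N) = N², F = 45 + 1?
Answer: I*√7642 ≈ 87.419*I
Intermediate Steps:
F = 46
d(A, B) = 32 - A*B²/4 (d(A, B) = 4 - ((B*A)*B - 112)/4 = 4 - ((A*B)*B - 112)/4 = 4 - (A*B² - 112)/4 = 4 - (-112 + A*B²)/4 = 4 + (28 - A*B²/4) = 32 - A*B²/4)
√(u(10) + d(F, M)) = √(10² + (32 - ¼*46*26²)) = √(100 + (32 - ¼*46*676)) = √(100 + (32 - 7774)) = √(100 - 7742) = √(-7642) = I*√7642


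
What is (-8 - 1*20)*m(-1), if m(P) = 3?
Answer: -84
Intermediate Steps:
(-8 - 1*20)*m(-1) = (-8 - 1*20)*3 = (-8 - 20)*3 = -28*3 = -84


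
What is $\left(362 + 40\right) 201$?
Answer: $80802$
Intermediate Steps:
$\left(362 + 40\right) 201 = 402 \cdot 201 = 80802$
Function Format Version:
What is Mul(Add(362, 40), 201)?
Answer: 80802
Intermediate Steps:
Mul(Add(362, 40), 201) = Mul(402, 201) = 80802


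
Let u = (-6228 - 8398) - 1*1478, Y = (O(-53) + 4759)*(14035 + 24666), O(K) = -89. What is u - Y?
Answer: -180749774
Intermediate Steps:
Y = 180733670 (Y = (-89 + 4759)*(14035 + 24666) = 4670*38701 = 180733670)
u = -16104 (u = -14626 - 1478 = -16104)
u - Y = -16104 - 1*180733670 = -16104 - 180733670 = -180749774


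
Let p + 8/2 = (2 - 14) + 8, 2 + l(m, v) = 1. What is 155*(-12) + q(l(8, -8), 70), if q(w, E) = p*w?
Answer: -1852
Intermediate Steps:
l(m, v) = -1 (l(m, v) = -2 + 1 = -1)
p = -8 (p = -4 + ((2 - 14) + 8) = -4 + (-12 + 8) = -4 - 4 = -8)
q(w, E) = -8*w
155*(-12) + q(l(8, -8), 70) = 155*(-12) - 8*(-1) = -1860 + 8 = -1852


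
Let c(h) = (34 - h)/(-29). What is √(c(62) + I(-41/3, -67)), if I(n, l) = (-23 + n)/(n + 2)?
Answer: √169302/203 ≈ 2.0269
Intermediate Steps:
c(h) = -34/29 + h/29 (c(h) = (34 - h)*(-1/29) = -34/29 + h/29)
I(n, l) = (-23 + n)/(2 + n)
√(c(62) + I(-41/3, -67)) = √((-34/29 + (1/29)*62) + (-23 - 41/3)/(2 - 41/3)) = √((-34/29 + 62/29) + (-23 - 41*⅓)/(2 - 41*⅓)) = √(28/29 + (-23 - 41/3)/(2 - 41/3)) = √(28/29 - 110/3/(-35/3)) = √(28/29 - 3/35*(-110/3)) = √(28/29 + 22/7) = √(834/203) = √169302/203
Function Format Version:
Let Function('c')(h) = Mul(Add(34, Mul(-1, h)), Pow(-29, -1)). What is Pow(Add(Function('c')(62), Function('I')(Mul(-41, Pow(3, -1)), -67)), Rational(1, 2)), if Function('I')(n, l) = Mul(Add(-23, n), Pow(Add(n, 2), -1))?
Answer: Mul(Rational(1, 203), Pow(169302, Rational(1, 2))) ≈ 2.0269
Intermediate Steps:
Function('c')(h) = Add(Rational(-34, 29), Mul(Rational(1, 29), h)) (Function('c')(h) = Mul(Add(34, Mul(-1, h)), Rational(-1, 29)) = Add(Rational(-34, 29), Mul(Rational(1, 29), h)))
Function('I')(n, l) = Mul(Pow(Add(2, n), -1), Add(-23, n)) (Function('I')(n, l) = Mul(Add(-23, n), Pow(Add(2, n), -1)) = Mul(Pow(Add(2, n), -1), Add(-23, n)))
Pow(Add(Function('c')(62), Function('I')(Mul(-41, Pow(3, -1)), -67)), Rational(1, 2)) = Pow(Add(Add(Rational(-34, 29), Mul(Rational(1, 29), 62)), Mul(Pow(Add(2, Mul(-41, Pow(3, -1))), -1), Add(-23, Mul(-41, Pow(3, -1))))), Rational(1, 2)) = Pow(Add(Add(Rational(-34, 29), Rational(62, 29)), Mul(Pow(Add(2, Mul(-41, Rational(1, 3))), -1), Add(-23, Mul(-41, Rational(1, 3))))), Rational(1, 2)) = Pow(Add(Rational(28, 29), Mul(Pow(Add(2, Rational(-41, 3)), -1), Add(-23, Rational(-41, 3)))), Rational(1, 2)) = Pow(Add(Rational(28, 29), Mul(Pow(Rational(-35, 3), -1), Rational(-110, 3))), Rational(1, 2)) = Pow(Add(Rational(28, 29), Mul(Rational(-3, 35), Rational(-110, 3))), Rational(1, 2)) = Pow(Add(Rational(28, 29), Rational(22, 7)), Rational(1, 2)) = Pow(Rational(834, 203), Rational(1, 2)) = Mul(Rational(1, 203), Pow(169302, Rational(1, 2)))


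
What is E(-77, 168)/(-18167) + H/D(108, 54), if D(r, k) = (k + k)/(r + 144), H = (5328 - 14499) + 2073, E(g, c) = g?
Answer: -300881777/18167 ≈ -16562.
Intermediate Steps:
H = -7098 (H = -9171 + 2073 = -7098)
D(r, k) = 2*k/(144 + r) (D(r, k) = (2*k)/(144 + r) = 2*k/(144 + r))
E(-77, 168)/(-18167) + H/D(108, 54) = -77/(-18167) - 7098/(2*54/(144 + 108)) = -77*(-1/18167) - 7098/(2*54/252) = 77/18167 - 7098/(2*54*(1/252)) = 77/18167 - 7098/3/7 = 77/18167 - 7098*7/3 = 77/18167 - 16562 = -300881777/18167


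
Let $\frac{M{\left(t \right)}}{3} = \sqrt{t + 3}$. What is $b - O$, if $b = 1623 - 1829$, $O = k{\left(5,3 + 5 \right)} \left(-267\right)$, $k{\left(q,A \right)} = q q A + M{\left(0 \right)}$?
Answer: $53194 + 801 \sqrt{3} \approx 54581.0$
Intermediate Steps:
$M{\left(t \right)} = 3 \sqrt{3 + t}$ ($M{\left(t \right)} = 3 \sqrt{t + 3} = 3 \sqrt{3 + t}$)
$k{\left(q,A \right)} = 3 \sqrt{3} + A q^{2}$ ($k{\left(q,A \right)} = q q A + 3 \sqrt{3 + 0} = q^{2} A + 3 \sqrt{3} = A q^{2} + 3 \sqrt{3} = 3 \sqrt{3} + A q^{2}$)
$O = -53400 - 801 \sqrt{3}$ ($O = \left(3 \sqrt{3} + \left(3 + 5\right) 5^{2}\right) \left(-267\right) = \left(3 \sqrt{3} + 8 \cdot 25\right) \left(-267\right) = \left(3 \sqrt{3} + 200\right) \left(-267\right) = \left(200 + 3 \sqrt{3}\right) \left(-267\right) = -53400 - 801 \sqrt{3} \approx -54787.0$)
$b = -206$
$b - O = -206 - \left(-53400 - 801 \sqrt{3}\right) = -206 + \left(53400 + 801 \sqrt{3}\right) = 53194 + 801 \sqrt{3}$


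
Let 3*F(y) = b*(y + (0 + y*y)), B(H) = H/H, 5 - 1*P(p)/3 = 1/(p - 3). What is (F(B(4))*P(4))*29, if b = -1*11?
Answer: -2552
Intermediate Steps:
P(p) = 15 - 3/(-3 + p) (P(p) = 15 - 3/(p - 3) = 15 - 3/(-3 + p))
b = -11
B(H) = 1
F(y) = -11*y/3 - 11*y²/3 (F(y) = (-11*(y + (0 + y*y)))/3 = (-11*(y + (0 + y²)))/3 = (-11*(y + y²))/3 = (-11*y - 11*y²)/3 = -11*y/3 - 11*y²/3)
(F(B(4))*P(4))*29 = ((-11/3*1*(1 + 1))*(3*(-16 + 5*4)/(-3 + 4)))*29 = ((-11/3*1*2)*(3*(-16 + 20)/1))*29 = -22*4*29 = -22/3*12*29 = -88*29 = -2552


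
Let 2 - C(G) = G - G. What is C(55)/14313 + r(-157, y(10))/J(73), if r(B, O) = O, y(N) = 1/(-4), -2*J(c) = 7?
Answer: 14341/200382 ≈ 0.071568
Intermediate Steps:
J(c) = -7/2 (J(c) = -½*7 = -7/2)
y(N) = -¼
C(G) = 2 (C(G) = 2 - (G - G) = 2 - 1*0 = 2 + 0 = 2)
C(55)/14313 + r(-157, y(10))/J(73) = 2/14313 - 1/(4*(-7/2)) = 2*(1/14313) - ¼*(-2/7) = 2/14313 + 1/14 = 14341/200382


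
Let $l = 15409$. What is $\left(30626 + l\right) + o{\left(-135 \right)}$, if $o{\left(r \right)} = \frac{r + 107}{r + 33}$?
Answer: $\frac{2347799}{51} \approx 46035.0$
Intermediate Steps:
$o{\left(r \right)} = \frac{107 + r}{33 + r}$
$\left(30626 + l\right) + o{\left(-135 \right)} = \left(30626 + 15409\right) + \frac{107 - 135}{33 - 135} = 46035 + \frac{1}{-102} \left(-28\right) = 46035 - - \frac{14}{51} = 46035 + \frac{14}{51} = \frac{2347799}{51}$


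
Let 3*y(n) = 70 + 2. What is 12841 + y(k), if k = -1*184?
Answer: 12865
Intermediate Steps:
k = -184
y(n) = 24 (y(n) = (70 + 2)/3 = (⅓)*72 = 24)
12841 + y(k) = 12841 + 24 = 12865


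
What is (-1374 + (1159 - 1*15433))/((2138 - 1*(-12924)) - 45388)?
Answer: 7824/15163 ≈ 0.51599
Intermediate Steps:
(-1374 + (1159 - 1*15433))/((2138 - 1*(-12924)) - 45388) = (-1374 + (1159 - 15433))/((2138 + 12924) - 45388) = (-1374 - 14274)/(15062 - 45388) = -15648/(-30326) = -15648*(-1/30326) = 7824/15163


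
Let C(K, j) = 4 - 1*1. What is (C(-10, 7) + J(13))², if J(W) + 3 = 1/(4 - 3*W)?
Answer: 1/1225 ≈ 0.00081633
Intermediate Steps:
J(W) = -3 + 1/(4 - 3*W)
C(K, j) = 3 (C(K, j) = 4 - 1 = 3)
(C(-10, 7) + J(13))² = (3 + (11 - 9*13)/(-4 + 3*13))² = (3 + (11 - 117)/(-4 + 39))² = (3 - 106/35)² = (-1/35)² = 1/1225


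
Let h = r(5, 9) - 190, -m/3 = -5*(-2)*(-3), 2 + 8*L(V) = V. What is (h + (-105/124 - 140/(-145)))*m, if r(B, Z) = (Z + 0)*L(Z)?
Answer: -58904505/3596 ≈ -16381.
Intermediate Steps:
L(V) = -¼ + V/8
r(B, Z) = Z*(-¼ + Z/8) (r(B, Z) = (Z + 0)*(-¼ + Z/8) = Z*(-¼ + Z/8))
m = 90 (m = -3*(-5*(-2))*(-3) = -30*(-3) = -3*(-30) = 90)
h = -1457/8 (h = (⅛)*9*(-2 + 9) - 190 = (⅛)*9*7 - 190 = 63/8 - 190 = -1457/8 ≈ -182.13)
(h + (-105/124 - 140/(-145)))*m = (-1457/8 + (-105/124 - 140/(-145)))*90 = (-1457/8 + (-105*1/124 - 140*(-1/145)))*90 = (-1457/8 + (-105/124 + 28/29))*90 = (-1457/8 + 427/3596)*90 = -1308989/7192*90 = -58904505/3596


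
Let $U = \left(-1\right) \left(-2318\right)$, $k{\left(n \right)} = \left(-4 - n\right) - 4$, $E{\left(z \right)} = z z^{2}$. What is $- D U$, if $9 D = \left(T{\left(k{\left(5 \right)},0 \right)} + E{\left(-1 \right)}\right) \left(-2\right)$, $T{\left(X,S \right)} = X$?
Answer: $- \frac{64904}{9} \approx -7211.6$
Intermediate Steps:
$E{\left(z \right)} = z^{3}$
$k{\left(n \right)} = -8 - n$
$U = 2318$
$D = \frac{28}{9}$ ($D = \frac{\left(\left(-8 - 5\right) + \left(-1\right)^{3}\right) \left(-2\right)}{9} = \frac{\left(\left(-8 - 5\right) - 1\right) \left(-2\right)}{9} = \frac{\left(-13 - 1\right) \left(-2\right)}{9} = \frac{\left(-14\right) \left(-2\right)}{9} = \frac{1}{9} \cdot 28 = \frac{28}{9} \approx 3.1111$)
$- D U = - \frac{28 \cdot 2318}{9} = \left(-1\right) \frac{64904}{9} = - \frac{64904}{9}$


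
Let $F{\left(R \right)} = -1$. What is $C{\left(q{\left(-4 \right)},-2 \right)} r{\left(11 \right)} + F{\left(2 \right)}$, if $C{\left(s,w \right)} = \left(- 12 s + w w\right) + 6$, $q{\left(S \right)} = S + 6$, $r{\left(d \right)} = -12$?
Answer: $167$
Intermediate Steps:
$q{\left(S \right)} = 6 + S$
$C{\left(s,w \right)} = 6 + w^{2} - 12 s$ ($C{\left(s,w \right)} = \left(- 12 s + w^{2}\right) + 6 = \left(w^{2} - 12 s\right) + 6 = 6 + w^{2} - 12 s$)
$C{\left(q{\left(-4 \right)},-2 \right)} r{\left(11 \right)} + F{\left(2 \right)} = \left(6 + \left(-2\right)^{2} - 12 \left(6 - 4\right)\right) \left(-12\right) - 1 = \left(6 + 4 - 24\right) \left(-12\right) - 1 = \left(-14\right) \left(-12\right) - 1 = 168 - 1 = 167$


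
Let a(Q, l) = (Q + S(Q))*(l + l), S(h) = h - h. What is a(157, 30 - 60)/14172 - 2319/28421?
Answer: -25049224/33565201 ≈ -0.74629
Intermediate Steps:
S(h) = 0
a(Q, l) = 2*Q*l (a(Q, l) = (Q + 0)*(l + l) = Q*(2*l) = 2*Q*l)
a(157, 30 - 60)/14172 - 2319/28421 = (2*157*(30 - 60))/14172 - 2319/28421 = (2*157*(-30))*(1/14172) - 2319*1/28421 = -9420*1/14172 - 2319/28421 = -785/1181 - 2319/28421 = -25049224/33565201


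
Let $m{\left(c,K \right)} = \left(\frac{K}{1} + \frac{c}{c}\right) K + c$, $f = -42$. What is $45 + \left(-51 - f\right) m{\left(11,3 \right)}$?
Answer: $-162$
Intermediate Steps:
$m{\left(c,K \right)} = c + K \left(1 + K\right)$ ($m{\left(c,K \right)} = \left(K 1 + 1\right) K + c = \left(K + 1\right) K + c = \left(1 + K\right) K + c = K \left(1 + K\right) + c = c + K \left(1 + K\right)$)
$45 + \left(-51 - f\right) m{\left(11,3 \right)} = 45 + \left(-51 - -42\right) \left(3 + 11 + 3^{2}\right) = 45 + \left(-51 + 42\right) \left(3 + 11 + 9\right) = 45 - 207 = -162$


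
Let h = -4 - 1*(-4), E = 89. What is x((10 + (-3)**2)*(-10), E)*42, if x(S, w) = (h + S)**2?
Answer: 1516200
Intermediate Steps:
h = 0 (h = -4 + 4 = 0)
x(S, w) = S**2 (x(S, w) = (0 + S)**2 = S**2)
x((10 + (-3)**2)*(-10), E)*42 = ((10 + (-3)**2)*(-10))**2*42 = ((10 + 9)*(-10))**2*42 = (19*(-10))**2*42 = (-190)**2*42 = 36100*42 = 1516200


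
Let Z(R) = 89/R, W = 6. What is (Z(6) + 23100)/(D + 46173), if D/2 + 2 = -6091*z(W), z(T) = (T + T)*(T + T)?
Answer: -138689/10248234 ≈ -0.013533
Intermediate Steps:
z(T) = 4*T² (z(T) = (2*T)*(2*T) = 4*T²)
D = -1754212 (D = -4 + 2*(-24364*6²) = -4 + 2*(-24364*36) = -4 + 2*(-6091*144) = -4 + 2*(-877104) = -4 - 1754208 = -1754212)
(Z(6) + 23100)/(D + 46173) = (89/6 + 23100)/(-1754212 + 46173) = (89*(⅙) + 23100)/(-1708039) = (89/6 + 23100)*(-1/1708039) = (138689/6)*(-1/1708039) = -138689/10248234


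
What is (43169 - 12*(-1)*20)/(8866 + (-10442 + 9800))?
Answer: 43409/8224 ≈ 5.2783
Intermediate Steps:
(43169 - 12*(-1)*20)/(8866 + (-10442 + 9800)) = (43169 + 12*20)/(8866 - 642) = (43169 + 240)/8224 = 43409*(1/8224) = 43409/8224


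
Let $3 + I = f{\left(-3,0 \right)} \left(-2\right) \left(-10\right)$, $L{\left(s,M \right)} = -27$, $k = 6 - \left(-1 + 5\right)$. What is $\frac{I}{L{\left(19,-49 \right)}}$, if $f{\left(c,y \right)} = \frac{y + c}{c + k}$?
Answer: $- \frac{19}{9} \approx -2.1111$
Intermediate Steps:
$k = 2$ ($k = 6 - 4 = 2$)
$f{\left(c,y \right)} = \frac{c + y}{2 + c}$ ($f{\left(c,y \right)} = \frac{y + c}{c + 2} = \frac{c + y}{2 + c}$)
$I = 57$ ($I = -3 + \frac{-3 + 0}{2 - 3} \left(-2\right) \left(-10\right) = -3 + \frac{1}{-1} \left(-3\right) \left(-2\right) \left(-10\right) = -3 + \left(-1\right) \left(-3\right) \left(-2\right) \left(-10\right) = -3 + 3 \left(-2\right) \left(-10\right) = -3 - -60 = -3 + 60 = 57$)
$\frac{I}{L{\left(19,-49 \right)}} = \frac{57}{-27} = 57 \left(- \frac{1}{27}\right) = - \frac{19}{9}$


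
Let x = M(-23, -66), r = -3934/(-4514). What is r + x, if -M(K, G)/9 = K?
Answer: 469166/2257 ≈ 207.87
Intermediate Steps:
M(K, G) = -9*K
r = 1967/2257 (r = -3934*(-1/4514) = 1967/2257 ≈ 0.87151)
x = 207 (x = -9*(-23) = 207)
r + x = 1967/2257 + 207 = 469166/2257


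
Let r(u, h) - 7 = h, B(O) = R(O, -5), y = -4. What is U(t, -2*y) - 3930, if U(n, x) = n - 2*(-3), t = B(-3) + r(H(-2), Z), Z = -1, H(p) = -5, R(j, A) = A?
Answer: -3923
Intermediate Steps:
B(O) = -5
r(u, h) = 7 + h
t = 1 (t = -5 + (7 - 1) = -5 + 6 = 1)
U(n, x) = 6 + n (U(n, x) = n + 6 = 6 + n)
U(t, -2*y) - 3930 = (6 + 1) - 3930 = 7 - 3930 = -3923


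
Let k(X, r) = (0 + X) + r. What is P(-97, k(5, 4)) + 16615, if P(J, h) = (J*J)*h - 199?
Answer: 101097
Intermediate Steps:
k(X, r) = X + r
P(J, h) = -199 + h*J² (P(J, h) = J²*h - 199 = h*J² - 199 = -199 + h*J²)
P(-97, k(5, 4)) + 16615 = (-199 + (5 + 4)*(-97)²) + 16615 = (-199 + 9*9409) + 16615 = (-199 + 84681) + 16615 = 84482 + 16615 = 101097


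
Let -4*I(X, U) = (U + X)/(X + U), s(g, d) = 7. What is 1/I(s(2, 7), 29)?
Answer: -4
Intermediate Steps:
I(X, U) = -¼ (I(X, U) = -(U + X)/(4*(X + U)) = -(U + X)/(4*(U + X)) = -¼*1 = -¼)
1/I(s(2, 7), 29) = 1/(-¼) = -4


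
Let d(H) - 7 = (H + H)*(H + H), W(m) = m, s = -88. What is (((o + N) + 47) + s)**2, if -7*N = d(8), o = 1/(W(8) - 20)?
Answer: 43652449/7056 ≈ 6186.6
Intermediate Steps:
o = -1/12 (o = 1/(8 - 20) = 1/(-12) = -1/12 ≈ -0.083333)
d(H) = 7 + 4*H**2 (d(H) = 7 + (H + H)*(H + H) = 7 + (2*H)*(2*H) = 7 + 4*H**2)
N = -263/7 (N = -(7 + 4*8**2)/7 = -(7 + 4*64)/7 = -(7 + 256)/7 = -1/7*263 = -263/7 ≈ -37.571)
(((o + N) + 47) + s)**2 = (((-1/12 - 263/7) + 47) - 88)**2 = ((-3163/84 + 47) - 88)**2 = (785/84 - 88)**2 = (-6607/84)**2 = 43652449/7056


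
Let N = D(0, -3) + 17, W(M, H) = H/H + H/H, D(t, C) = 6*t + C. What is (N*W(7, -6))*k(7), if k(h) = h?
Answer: 196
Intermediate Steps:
D(t, C) = C + 6*t
W(M, H) = 2 (W(M, H) = 1 + 1 = 2)
N = 14 (N = (-3 + 6*0) + 17 = (-3 + 0) + 17 = -3 + 17 = 14)
(N*W(7, -6))*k(7) = (14*2)*7 = 28*7 = 196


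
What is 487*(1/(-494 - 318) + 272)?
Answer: 107560281/812 ≈ 1.3246e+5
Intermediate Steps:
487*(1/(-494 - 318) + 272) = 487*(1/(-812) + 272) = 487*(-1/812 + 272) = 487*(220863/812) = 107560281/812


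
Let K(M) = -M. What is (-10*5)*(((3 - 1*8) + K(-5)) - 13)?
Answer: 650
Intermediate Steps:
(-10*5)*(((3 - 1*8) + K(-5)) - 13) = (-10*5)*(((3 - 1*8) - 1*(-5)) - 13) = -50*(((3 - 8) + 5) - 13) = -50*((-5 + 5) - 13) = -50*(0 - 13) = -50*(-13) = 650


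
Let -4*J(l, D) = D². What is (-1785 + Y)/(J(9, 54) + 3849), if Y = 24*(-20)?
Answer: -151/208 ≈ -0.72596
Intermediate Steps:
Y = -480
J(l, D) = -D²/4
(-1785 + Y)/(J(9, 54) + 3849) = (-1785 - 480)/(-¼*54² + 3849) = -2265/(-¼*2916 + 3849) = -2265/(-729 + 3849) = -2265/3120 = -2265*1/3120 = -151/208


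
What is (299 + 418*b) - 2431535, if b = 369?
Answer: -2276994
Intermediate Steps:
(299 + 418*b) - 2431535 = (299 + 418*369) - 2431535 = (299 + 154242) - 2431535 = 154541 - 2431535 = -2276994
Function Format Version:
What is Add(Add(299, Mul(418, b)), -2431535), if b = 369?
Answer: -2276994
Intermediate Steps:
Add(Add(299, Mul(418, b)), -2431535) = Add(Add(299, Mul(418, 369)), -2431535) = Add(Add(299, 154242), -2431535) = Add(154541, -2431535) = -2276994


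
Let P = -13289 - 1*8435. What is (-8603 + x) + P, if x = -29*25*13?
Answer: -39752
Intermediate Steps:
P = -21724 (P = -13289 - 8435 = -21724)
x = -9425 (x = -725*13 = -9425)
(-8603 + x) + P = (-8603 - 9425) - 21724 = -18028 - 21724 = -39752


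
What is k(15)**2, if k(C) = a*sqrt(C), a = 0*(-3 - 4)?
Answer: 0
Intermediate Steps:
a = 0 (a = 0*(-7) = 0)
k(C) = 0 (k(C) = 0*sqrt(C) = 0)
k(15)**2 = 0**2 = 0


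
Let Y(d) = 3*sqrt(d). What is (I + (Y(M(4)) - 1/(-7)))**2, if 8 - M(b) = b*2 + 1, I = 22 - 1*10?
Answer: 6784/49 + 510*I/7 ≈ 138.45 + 72.857*I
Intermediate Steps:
I = 12 (I = 22 - 10 = 12)
M(b) = 7 - 2*b (M(b) = 8 - (b*2 + 1) = 8 - (2*b + 1) = 8 - (1 + 2*b) = 8 + (-1 - 2*b) = 7 - 2*b)
(I + (Y(M(4)) - 1/(-7)))**2 = (12 + (3*sqrt(7 - 2*4) - 1/(-7)))**2 = (12 + (3*sqrt(7 - 8) - 1*(-1/7)))**2 = (12 + (3*sqrt(-1) + 1/7))**2 = (12 + (3*I + 1/7))**2 = (12 + (1/7 + 3*I))**2 = (85/7 + 3*I)**2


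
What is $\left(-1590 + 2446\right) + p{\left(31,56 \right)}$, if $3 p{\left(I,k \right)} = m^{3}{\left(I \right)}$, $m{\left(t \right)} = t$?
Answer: $\frac{32359}{3} \approx 10786.0$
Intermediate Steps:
$p{\left(I,k \right)} = \frac{I^{3}}{3}$
$\left(-1590 + 2446\right) + p{\left(31,56 \right)} = \left(-1590 + 2446\right) + \frac{31^{3}}{3} = 856 + \frac{1}{3} \cdot 29791 = 856 + \frac{29791}{3} = \frac{32359}{3}$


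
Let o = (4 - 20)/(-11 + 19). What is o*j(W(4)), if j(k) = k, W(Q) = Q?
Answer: -8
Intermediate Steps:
o = -2 (o = -16/8 = -16*⅛ = -2)
o*j(W(4)) = -2*4 = -8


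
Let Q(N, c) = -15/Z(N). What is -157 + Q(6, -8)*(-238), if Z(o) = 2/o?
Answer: 10553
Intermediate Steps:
Q(N, c) = -15*N/2
-157 + Q(6, -8)*(-238) = -157 - 15/2*6*(-238) = -157 - 45*(-238) = -157 + 10710 = 10553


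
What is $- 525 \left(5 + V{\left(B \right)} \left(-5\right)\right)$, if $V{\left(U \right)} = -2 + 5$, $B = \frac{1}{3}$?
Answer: $5250$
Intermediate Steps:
$B = \frac{1}{3} \approx 0.33333$
$V{\left(U \right)} = 3$
$- 525 \left(5 + V{\left(B \right)} \left(-5\right)\right) = - 525 \left(5 + 3 \left(-5\right)\right) = - 525 \left(5 - 15\right) = \left(-525\right) \left(-10\right) = 5250$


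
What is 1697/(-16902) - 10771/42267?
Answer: -84592847/238132278 ≈ -0.35523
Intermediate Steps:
1697/(-16902) - 10771/42267 = 1697*(-1/16902) - 10771*1/42267 = -1697/16902 - 10771/42267 = -84592847/238132278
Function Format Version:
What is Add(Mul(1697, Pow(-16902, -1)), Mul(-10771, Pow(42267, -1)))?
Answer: Rational(-84592847, 238132278) ≈ -0.35523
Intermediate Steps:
Add(Mul(1697, Pow(-16902, -1)), Mul(-10771, Pow(42267, -1))) = Add(Mul(1697, Rational(-1, 16902)), Mul(-10771, Rational(1, 42267))) = Add(Rational(-1697, 16902), Rational(-10771, 42267)) = Rational(-84592847, 238132278)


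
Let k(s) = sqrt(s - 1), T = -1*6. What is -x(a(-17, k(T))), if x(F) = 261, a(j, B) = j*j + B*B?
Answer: -261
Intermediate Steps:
T = -6
k(s) = sqrt(-1 + s)
a(j, B) = B**2 + j**2 (a(j, B) = j**2 + B**2 = B**2 + j**2)
-x(a(-17, k(T))) = -1*261 = -261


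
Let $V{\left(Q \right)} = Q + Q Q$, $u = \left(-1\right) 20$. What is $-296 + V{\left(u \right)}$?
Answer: $84$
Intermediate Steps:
$u = -20$
$V{\left(Q \right)} = Q + Q^{2}$
$-296 + V{\left(u \right)} = -296 - 20 \left(1 - 20\right) = -296 - -380 = -296 + 380 = 84$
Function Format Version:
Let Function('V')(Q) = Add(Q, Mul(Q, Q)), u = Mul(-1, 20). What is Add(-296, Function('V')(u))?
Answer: 84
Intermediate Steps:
u = -20
Function('V')(Q) = Add(Q, Pow(Q, 2))
Add(-296, Function('V')(u)) = Add(-296, Mul(-20, Add(1, -20))) = Add(-296, Mul(-20, -19)) = Add(-296, 380) = 84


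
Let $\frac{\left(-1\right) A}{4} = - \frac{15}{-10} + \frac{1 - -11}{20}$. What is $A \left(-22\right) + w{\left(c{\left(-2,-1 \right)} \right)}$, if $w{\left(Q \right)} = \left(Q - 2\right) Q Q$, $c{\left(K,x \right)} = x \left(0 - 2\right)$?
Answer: $\frac{924}{5} \approx 184.8$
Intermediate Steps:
$c{\left(K,x \right)} = - 2 x$ ($c{\left(K,x \right)} = x \left(-2\right) = - 2 x$)
$A = - \frac{42}{5}$ ($A = - 4 \left(- \frac{15}{-10} + \frac{1 - -11}{20}\right) = - 4 \left(\left(-15\right) \left(- \frac{1}{10}\right) + \left(1 + 11\right) \frac{1}{20}\right) = - 4 \left(\frac{3}{2} + 12 \cdot \frac{1}{20}\right) = - 4 \left(\frac{3}{2} + \frac{3}{5}\right) = \left(-4\right) \frac{21}{10} = - \frac{42}{5} \approx -8.4$)
$w{\left(Q \right)} = Q^{2} \left(-2 + Q\right)$ ($w{\left(Q \right)} = \left(-2 + Q\right) Q Q = Q \left(-2 + Q\right) Q = Q^{2} \left(-2 + Q\right)$)
$A \left(-22\right) + w{\left(c{\left(-2,-1 \right)} \right)} = \left(- \frac{42}{5}\right) \left(-22\right) + \left(\left(-2\right) \left(-1\right)\right)^{2} \left(-2 - -2\right) = \frac{924}{5} + 2^{2} \left(-2 + 2\right) = \frac{924}{5} + 4 \cdot 0 = \frac{924}{5} + 0 = \frac{924}{5}$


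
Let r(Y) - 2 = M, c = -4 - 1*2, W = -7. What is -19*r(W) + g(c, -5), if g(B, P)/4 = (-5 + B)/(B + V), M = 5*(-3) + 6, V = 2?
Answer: 144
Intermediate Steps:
M = -9 (M = -15 + 6 = -9)
c = -6 (c = -4 - 2 = -6)
r(Y) = -7 (r(Y) = 2 - 9 = -7)
g(B, P) = 4*(-5 + B)/(2 + B) (g(B, P) = 4*((-5 + B)/(B + 2)) = 4*((-5 + B)/(2 + B)) = 4*(-5 + B)/(2 + B))
-19*r(W) + g(c, -5) = -19*(-7) + 4*(-5 - 6)/(2 - 6) = 133 + 4*(-11)/(-4) = 133 + 4*(-1/4)*(-11) = 133 + 11 = 144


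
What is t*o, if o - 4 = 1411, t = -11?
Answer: -15565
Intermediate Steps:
o = 1415 (o = 4 + 1411 = 1415)
t*o = -11*1415 = -15565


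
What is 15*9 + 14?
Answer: 149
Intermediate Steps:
15*9 + 14 = 135 + 14 = 149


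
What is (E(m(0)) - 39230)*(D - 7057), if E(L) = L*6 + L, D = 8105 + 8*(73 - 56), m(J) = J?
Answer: -46448320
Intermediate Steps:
D = 8241 (D = 8105 + 8*17 = 8105 + 136 = 8241)
E(L) = 7*L (E(L) = 6*L + L = 7*L)
(E(m(0)) - 39230)*(D - 7057) = (7*0 - 39230)*(8241 - 7057) = (0 - 39230)*1184 = -39230*1184 = -46448320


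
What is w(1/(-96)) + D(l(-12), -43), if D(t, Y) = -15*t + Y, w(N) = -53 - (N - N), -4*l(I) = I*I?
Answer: 444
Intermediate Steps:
l(I) = -I**2/4 (l(I) = -I*I/4 = -I**2/4)
w(N) = -53 (w(N) = -53 - 1*0 = -53 + 0 = -53)
D(t, Y) = Y - 15*t
w(1/(-96)) + D(l(-12), -43) = -53 + (-43 - (-15)*(-12)**2/4) = -53 + (-43 - (-15)*144/4) = -53 + (-43 - 15*(-36)) = -53 + (-43 + 540) = -53 + 497 = 444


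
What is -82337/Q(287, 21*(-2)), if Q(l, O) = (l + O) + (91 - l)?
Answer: -82337/49 ≈ -1680.3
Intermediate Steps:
Q(l, O) = 91 + O (Q(l, O) = (O + l) + (91 - l) = 91 + O)
-82337/Q(287, 21*(-2)) = -82337/(91 + 21*(-2)) = -82337/(91 - 42) = -82337/49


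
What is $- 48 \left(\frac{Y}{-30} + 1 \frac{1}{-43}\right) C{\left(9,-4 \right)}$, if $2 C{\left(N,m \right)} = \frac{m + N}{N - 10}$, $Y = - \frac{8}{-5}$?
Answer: $- \frac{1976}{215} \approx -9.1907$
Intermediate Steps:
$Y = \frac{8}{5}$ ($Y = \left(-8\right) \left(- \frac{1}{5}\right) = \frac{8}{5} \approx 1.6$)
$C{\left(N,m \right)} = \frac{N + m}{2 \left(-10 + N\right)}$ ($C{\left(N,m \right)} = \frac{\left(m + N\right) \frac{1}{N - 10}}{2} = \frac{\left(N + m\right) \frac{1}{-10 + N}}{2} = \frac{\frac{1}{-10 + N} \left(N + m\right)}{2} = \frac{N + m}{2 \left(-10 + N\right)}$)
$- 48 \left(\frac{Y}{-30} + 1 \frac{1}{-43}\right) C{\left(9,-4 \right)} = - 48 \left(\frac{8}{5 \left(-30\right)} + 1 \frac{1}{-43}\right) \frac{9 - 4}{2 \left(-10 + 9\right)} = - 48 \left(\frac{8}{5} \left(- \frac{1}{30}\right) + 1 \left(- \frac{1}{43}\right)\right) \frac{1}{2} \frac{1}{-1} \cdot 5 = - 48 \left(- \frac{4}{75} - \frac{1}{43}\right) \frac{1}{2} \left(-1\right) 5 = \left(-48\right) \left(- \frac{247}{3225}\right) \left(- \frac{5}{2}\right) = \frac{3952}{1075} \left(- \frac{5}{2}\right) = - \frac{1976}{215}$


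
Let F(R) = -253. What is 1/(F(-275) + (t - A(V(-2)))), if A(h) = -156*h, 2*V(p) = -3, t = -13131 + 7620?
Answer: -1/5998 ≈ -0.00016672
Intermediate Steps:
t = -5511
V(p) = -3/2 (V(p) = (½)*(-3) = -3/2)
1/(F(-275) + (t - A(V(-2)))) = 1/(-253 + (-5511 - (-156)*(-3)/2)) = 1/(-253 + (-5511 - 1*234)) = 1/(-253 + (-5511 - 234)) = 1/(-253 - 5745) = 1/(-5998) = -1/5998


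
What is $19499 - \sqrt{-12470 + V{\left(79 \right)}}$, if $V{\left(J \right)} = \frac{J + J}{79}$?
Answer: $19499 - 2 i \sqrt{3117} \approx 19499.0 - 111.66 i$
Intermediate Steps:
$V{\left(J \right)} = \frac{2 J}{79}$ ($V{\left(J \right)} = 2 J \frac{1}{79} = \frac{2 J}{79}$)
$19499 - \sqrt{-12470 + V{\left(79 \right)}} = 19499 - \sqrt{-12470 + \frac{2}{79} \cdot 79} = 19499 - \sqrt{-12470 + 2} = 19499 - \sqrt{-12468} = 19499 - 2 i \sqrt{3117}$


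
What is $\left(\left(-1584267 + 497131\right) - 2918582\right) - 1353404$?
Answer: $-5359122$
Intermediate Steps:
$\left(\left(-1584267 + 497131\right) - 2918582\right) - 1353404 = \left(-1087136 - 2918582\right) - 1353404 = -4005718 - 1353404 = -5359122$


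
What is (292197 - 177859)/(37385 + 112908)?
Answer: 114338/150293 ≈ 0.76077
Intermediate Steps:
(292197 - 177859)/(37385 + 112908) = 114338/150293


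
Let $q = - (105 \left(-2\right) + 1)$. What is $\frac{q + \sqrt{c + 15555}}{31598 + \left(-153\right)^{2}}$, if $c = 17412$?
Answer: $\frac{209}{55007} + \frac{9 \sqrt{407}}{55007} \approx 0.0071003$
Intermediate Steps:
$q = 209$ ($q = - (-210 + 1) = \left(-1\right) \left(-209\right) = 209$)
$\frac{q + \sqrt{c + 15555}}{31598 + \left(-153\right)^{2}} = \frac{209 + \sqrt{17412 + 15555}}{31598 + \left(-153\right)^{2}} = \frac{209 + \sqrt{32967}}{31598 + 23409} = \frac{209 + 9 \sqrt{407}}{55007} = \left(209 + 9 \sqrt{407}\right) \frac{1}{55007} = \frac{209}{55007} + \frac{9 \sqrt{407}}{55007}$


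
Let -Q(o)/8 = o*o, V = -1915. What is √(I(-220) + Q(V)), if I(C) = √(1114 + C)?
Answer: √(-29337800 + √894) ≈ 5416.4*I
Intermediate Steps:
Q(o) = -8*o² (Q(o) = -8*o*o = -8*o²)
√(I(-220) + Q(V)) = √(√(1114 - 220) - 8*(-1915)²) = √(√894 - 8*3667225) = √(√894 - 29337800) = √(-29337800 + √894)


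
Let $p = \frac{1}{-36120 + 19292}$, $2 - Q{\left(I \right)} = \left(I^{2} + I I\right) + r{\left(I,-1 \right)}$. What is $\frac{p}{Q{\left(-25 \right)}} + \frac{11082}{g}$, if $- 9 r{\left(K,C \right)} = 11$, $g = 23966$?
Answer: $\frac{1046290448355}{2262713797204} \approx 0.46241$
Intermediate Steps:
$r{\left(K,C \right)} = - \frac{11}{9}$ ($r{\left(K,C \right)} = \left(- \frac{1}{9}\right) 11 = - \frac{11}{9}$)
$Q{\left(I \right)} = \frac{29}{9} - 2 I^{2}$ ($Q{\left(I \right)} = 2 - \left(\left(I^{2} + I I\right) - \frac{11}{9}\right) = 2 - \left(\left(I^{2} + I^{2}\right) - \frac{11}{9}\right) = 2 - \left(2 I^{2} - \frac{11}{9}\right) = 2 - \left(- \frac{11}{9} + 2 I^{2}\right) = \frac{29}{9} - 2 I^{2}$)
$p = - \frac{1}{16828}$ ($p = \frac{1}{-16828} = - \frac{1}{16828} \approx -5.9425 \cdot 10^{-5}$)
$\frac{p}{Q{\left(-25 \right)}} + \frac{11082}{g} = - \frac{1}{16828 \left(\frac{29}{9} - 2 \left(-25\right)^{2}\right)} + \frac{11082}{23966} = - \frac{1}{16828 \left(\frac{29}{9} - 1250\right)} + 11082 \cdot \frac{1}{23966} = - \frac{1}{16828 \left(\frac{29}{9} - 1250\right)} + \frac{5541}{11983} = - \frac{1}{16828 \left(- \frac{11221}{9}\right)} + \frac{5541}{11983} = \left(- \frac{1}{16828}\right) \left(- \frac{9}{11221}\right) + \frac{5541}{11983} = \frac{9}{188826988} + \frac{5541}{11983} = \frac{1046290448355}{2262713797204}$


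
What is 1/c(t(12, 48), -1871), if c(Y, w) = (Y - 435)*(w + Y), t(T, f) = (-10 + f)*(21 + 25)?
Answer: -1/161499 ≈ -6.1920e-6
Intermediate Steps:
t(T, f) = -460 + 46*f (t(T, f) = (-10 + f)*46 = -460 + 46*f)
c(Y, w) = (-435 + Y)*(Y + w)
1/c(t(12, 48), -1871) = 1/((-460 + 46*48)² - 435*(-460 + 46*48) - 435*(-1871) + (-460 + 46*48)*(-1871)) = 1/((-460 + 2208)² - 435*(-460 + 2208) + 813885 + (-460 + 2208)*(-1871)) = 1/(1748² - 435*1748 + 813885 + 1748*(-1871)) = 1/(3055504 - 760380 + 813885 - 3270508) = 1/(-161499) = -1/161499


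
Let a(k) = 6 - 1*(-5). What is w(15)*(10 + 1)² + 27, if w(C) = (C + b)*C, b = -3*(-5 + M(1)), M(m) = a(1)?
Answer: -5418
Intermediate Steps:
a(k) = 11 (a(k) = 6 + 5 = 11)
M(m) = 11
b = -18 (b = -3*(-5 + 11) = -3*6 = -18)
w(C) = C*(-18 + C) (w(C) = (C - 18)*C = (-18 + C)*C = C*(-18 + C))
w(15)*(10 + 1)² + 27 = (15*(-18 + 15))*(10 + 1)² + 27 = (15*(-3))*11² + 27 = -45*121 + 27 = -5445 + 27 = -5418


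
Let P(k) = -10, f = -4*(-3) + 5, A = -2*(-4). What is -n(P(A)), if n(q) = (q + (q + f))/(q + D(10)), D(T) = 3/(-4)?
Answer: -12/43 ≈ -0.27907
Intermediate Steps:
D(T) = -¾ (D(T) = 3*(-¼) = -¾)
A = 8
f = 17 (f = 12 + 5 = 17)
n(q) = (17 + 2*q)/(-¾ + q) (n(q) = (q + (q + 17))/(q - ¾) = (q + (17 + q))/(-¾ + q) = (17 + 2*q)/(-¾ + q))
-n(P(A)) = -4*(17 + 2*(-10))/(-3 + 4*(-10)) = -4*(17 - 20)/(-3 - 40) = -4*(-3)/(-43) = -4*(-1)*(-3)/43 = -1*12/43 = -12/43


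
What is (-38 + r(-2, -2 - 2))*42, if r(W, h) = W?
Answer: -1680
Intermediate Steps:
(-38 + r(-2, -2 - 2))*42 = (-38 - 2)*42 = -40*42 = -1680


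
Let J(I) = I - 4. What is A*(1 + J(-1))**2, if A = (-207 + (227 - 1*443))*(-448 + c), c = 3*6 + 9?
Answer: 2849328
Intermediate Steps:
J(I) = -4 + I
c = 27 (c = 18 + 9 = 27)
A = 178083 (A = (-207 + (227 - 1*443))*(-448 + 27) = (-207 + (227 - 443))*(-421) = (-207 - 216)*(-421) = -423*(-421) = 178083)
A*(1 + J(-1))**2 = 178083*(1 + (-4 - 1))**2 = 178083*(1 - 5)**2 = 178083*(-4)**2 = 178083*16 = 2849328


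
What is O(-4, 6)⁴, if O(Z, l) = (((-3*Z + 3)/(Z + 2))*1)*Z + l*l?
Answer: 18974736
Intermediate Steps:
O(Z, l) = l² + Z*(3 - 3*Z)/(2 + Z) (O(Z, l) = (((3 - 3*Z)/(2 + Z))*1)*Z + l² = ((3 - 3*Z)/(2 + Z))*Z + l² = Z*(3 - 3*Z)/(2 + Z) + l² = l² + Z*(3 - 3*Z)/(2 + Z))
O(-4, 6)⁴ = ((-3*(-4)² + 2*6² + 3*(-4) - 4*6²)/(2 - 4))⁴ = ((-3*16 + 2*36 - 12 - 4*36)/(-2))⁴ = (-(-48 + 72 - 12 - 144)/2)⁴ = (-½*(-132))⁴ = 66⁴ = 18974736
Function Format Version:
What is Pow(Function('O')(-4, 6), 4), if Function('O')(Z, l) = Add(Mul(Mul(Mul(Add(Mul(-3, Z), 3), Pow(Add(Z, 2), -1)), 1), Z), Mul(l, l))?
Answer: 18974736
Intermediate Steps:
Function('O')(Z, l) = Add(Pow(l, 2), Mul(Z, Pow(Add(2, Z), -1), Add(3, Mul(-3, Z)))) (Function('O')(Z, l) = Add(Mul(Mul(Mul(Add(3, Mul(-3, Z)), Pow(Add(2, Z), -1)), 1), Z), Pow(l, 2)) = Add(Mul(Mul(Mul(Pow(Add(2, Z), -1), Add(3, Mul(-3, Z))), 1), Z), Pow(l, 2)) = Add(Mul(Mul(Pow(Add(2, Z), -1), Add(3, Mul(-3, Z))), Z), Pow(l, 2)) = Add(Mul(Z, Pow(Add(2, Z), -1), Add(3, Mul(-3, Z))), Pow(l, 2)) = Add(Pow(l, 2), Mul(Z, Pow(Add(2, Z), -1), Add(3, Mul(-3, Z)))))
Pow(Function('O')(-4, 6), 4) = Pow(Mul(Pow(Add(2, -4), -1), Add(Mul(-3, Pow(-4, 2)), Mul(2, Pow(6, 2)), Mul(3, -4), Mul(-4, Pow(6, 2)))), 4) = Pow(Mul(Pow(-2, -1), Add(Mul(-3, 16), Mul(2, 36), -12, Mul(-4, 36))), 4) = Pow(Mul(Rational(-1, 2), Add(-48, 72, -12, -144)), 4) = Pow(Mul(Rational(-1, 2), -132), 4) = Pow(66, 4) = 18974736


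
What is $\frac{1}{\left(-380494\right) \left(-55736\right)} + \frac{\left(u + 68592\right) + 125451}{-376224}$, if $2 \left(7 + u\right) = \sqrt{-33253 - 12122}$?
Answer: $- \frac{128592590456525}{249333210107088} - \frac{55 i \sqrt{15}}{752448} \approx -0.51575 - 0.00028309 i$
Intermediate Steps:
$u = -7 + \frac{55 i \sqrt{15}}{2}$ ($u = -7 + \frac{\sqrt{-33253 - 12122}}{2} = -7 + \frac{\sqrt{-45375}}{2} = -7 + \frac{55 i \sqrt{15}}{2} \approx -7.0 + 106.51 i$)
$\frac{1}{\left(-380494\right) \left(-55736\right)} + \frac{\left(u + 68592\right) + 125451}{-376224} = \frac{1}{\left(-380494\right) \left(-55736\right)} + \frac{\left(\left(-7 + \frac{55 i \sqrt{15}}{2}\right) + 68592\right) + 125451}{-376224} = \left(- \frac{1}{380494}\right) \left(- \frac{1}{55736}\right) + \left(\left(68585 + \frac{55 i \sqrt{15}}{2}\right) + 125451\right) \left(- \frac{1}{376224}\right) = \frac{1}{21207213584} + \left(194036 + \frac{55 i \sqrt{15}}{2}\right) \left(- \frac{1}{376224}\right) = \frac{1}{21207213584} - \left(\frac{48509}{94056} + \frac{55 i \sqrt{15}}{752448}\right) = - \frac{128592590456525}{249333210107088} - \frac{55 i \sqrt{15}}{752448}$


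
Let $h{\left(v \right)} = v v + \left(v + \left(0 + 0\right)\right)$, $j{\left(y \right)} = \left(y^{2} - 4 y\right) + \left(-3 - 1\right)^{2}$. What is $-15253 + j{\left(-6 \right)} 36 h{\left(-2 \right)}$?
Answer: $-9781$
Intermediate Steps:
$j{\left(y \right)} = 16 + y^{2} - 4 y$ ($j{\left(y \right)} = \left(y^{2} - 4 y\right) + \left(-4\right)^{2} = \left(y^{2} - 4 y\right) + 16 = 16 + y^{2} - 4 y$)
$h{\left(v \right)} = v + v^{2}$ ($h{\left(v \right)} = v^{2} + \left(v + 0\right) = v^{2} + v = v + v^{2}$)
$-15253 + j{\left(-6 \right)} 36 h{\left(-2 \right)} = -15253 + \left(16 + \left(-6\right)^{2} - -24\right) 36 \left(- 2 \left(1 - 2\right)\right) = -15253 + \left(16 + 36 + 24\right) 36 \left(\left(-2\right) \left(-1\right)\right) = -15253 + 76 \cdot 36 \cdot 2 = -15253 + 2736 \cdot 2 = -15253 + 5472 = -9781$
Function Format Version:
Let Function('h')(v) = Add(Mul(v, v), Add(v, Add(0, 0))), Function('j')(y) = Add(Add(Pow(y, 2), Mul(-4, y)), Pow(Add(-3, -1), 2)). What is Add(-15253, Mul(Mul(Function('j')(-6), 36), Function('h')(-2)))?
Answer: -9781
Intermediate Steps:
Function('j')(y) = Add(16, Pow(y, 2), Mul(-4, y)) (Function('j')(y) = Add(Add(Pow(y, 2), Mul(-4, y)), Pow(-4, 2)) = Add(Add(Pow(y, 2), Mul(-4, y)), 16) = Add(16, Pow(y, 2), Mul(-4, y)))
Function('h')(v) = Add(v, Pow(v, 2)) (Function('h')(v) = Add(Pow(v, 2), Add(v, 0)) = Add(Pow(v, 2), v) = Add(v, Pow(v, 2)))
Add(-15253, Mul(Mul(Function('j')(-6), 36), Function('h')(-2))) = Add(-15253, Mul(Mul(Add(16, Pow(-6, 2), Mul(-4, -6)), 36), Mul(-2, Add(1, -2)))) = Add(-15253, Mul(Mul(Add(16, 36, 24), 36), Mul(-2, -1))) = Add(-15253, Mul(Mul(76, 36), 2)) = Add(-15253, Mul(2736, 2)) = Add(-15253, 5472) = -9781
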